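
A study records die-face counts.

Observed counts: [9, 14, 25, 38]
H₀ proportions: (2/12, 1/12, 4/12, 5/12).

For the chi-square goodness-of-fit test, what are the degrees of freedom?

df = k − 1 = 4 − 1 = 3

degrees of freedom = 3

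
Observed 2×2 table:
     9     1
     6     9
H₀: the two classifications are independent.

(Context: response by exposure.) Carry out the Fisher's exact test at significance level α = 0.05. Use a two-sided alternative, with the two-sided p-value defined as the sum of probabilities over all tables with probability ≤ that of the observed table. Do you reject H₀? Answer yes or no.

reject H₀: yes

Margins: r₁=10, r₂=15, c₁=15, c₂=10, n=25
p_obs = C(10,9)·C(15,6)/C(25,15); sum pmf over tables with pmf ≤ p_obs
p-value (two-sided) = 0.01772
At α=0.05: p < α → reject H₀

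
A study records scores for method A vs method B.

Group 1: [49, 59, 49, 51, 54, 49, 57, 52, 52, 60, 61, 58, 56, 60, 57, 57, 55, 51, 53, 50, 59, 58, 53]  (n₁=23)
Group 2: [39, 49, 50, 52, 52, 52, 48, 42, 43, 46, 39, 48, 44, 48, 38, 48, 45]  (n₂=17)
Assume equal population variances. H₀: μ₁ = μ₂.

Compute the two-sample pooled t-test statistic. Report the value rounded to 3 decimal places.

x̄₁=54.783, s₁=3.931, n₁=23
x̄₂=46.059, s₂=4.616, n₂=17
s_p² = [22·3.931² + 16·4.616²]/38 = 17.9172
SE = √(s_p²·(1/23+1/17)) = 1.3539
t = (54.783−46.059)/1.3539 = 6.4436
df = 38

test statistic = 6.444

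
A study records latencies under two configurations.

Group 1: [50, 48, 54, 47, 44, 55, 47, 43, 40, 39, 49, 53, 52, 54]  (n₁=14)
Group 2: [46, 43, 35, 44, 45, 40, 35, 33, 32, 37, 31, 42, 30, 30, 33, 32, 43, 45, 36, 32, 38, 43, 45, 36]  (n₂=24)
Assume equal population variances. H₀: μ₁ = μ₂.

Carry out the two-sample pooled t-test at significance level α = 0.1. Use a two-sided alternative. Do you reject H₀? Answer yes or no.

x̄₁=48.214, s₁=5.221, n₁=14
x̄₂=37.750, s₂=5.527, n₂=24
s_p² = [13·5.221² + 23·5.527²]/36 = 29.3571
SE = √(s_p²·(1/14+1/24)) = 1.8221
t = (48.214−37.750)/1.8221 = 5.7429
df = 36
p-value (two-sided) = 0.00000
At α=0.1: p < α → reject H₀

reject H₀: yes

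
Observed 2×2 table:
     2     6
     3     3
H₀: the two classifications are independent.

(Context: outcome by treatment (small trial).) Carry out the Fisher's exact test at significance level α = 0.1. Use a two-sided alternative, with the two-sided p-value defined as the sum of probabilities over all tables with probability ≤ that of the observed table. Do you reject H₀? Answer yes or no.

Margins: r₁=8, r₂=6, c₁=5, c₂=9, n=14
p_obs = C(8,2)·C(6,3)/C(14,5); sum pmf over tables with pmf ≤ p_obs
p-value (two-sided) = 0.58042
At α=0.1: p ≥ α → fail to reject H₀

reject H₀: no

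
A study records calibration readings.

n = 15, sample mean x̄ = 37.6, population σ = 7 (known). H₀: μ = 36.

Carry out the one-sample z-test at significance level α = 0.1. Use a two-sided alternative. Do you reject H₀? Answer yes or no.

SE = σ/√n = 7/√15 = 1.8074
z = (x̄−μ₀)/SE = (37.6−36)/1.8074 = 0.8853
p-value (two-sided) = 0.37602
At α=0.1: p ≥ α → fail to reject H₀

reject H₀: no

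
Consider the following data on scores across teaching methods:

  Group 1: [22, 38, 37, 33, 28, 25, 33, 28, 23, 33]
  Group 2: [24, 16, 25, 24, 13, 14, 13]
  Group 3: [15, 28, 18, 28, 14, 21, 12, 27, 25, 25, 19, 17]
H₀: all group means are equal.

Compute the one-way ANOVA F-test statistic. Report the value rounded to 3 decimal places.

test statistic = 10.775

Group means [30.00, 18.43, 20.75], grand mean 23.379
SSB = Σnᵢ(x̄ᵢ−x̄)² = 692.863; SSW = ΣΣ(x−x̄ᵢ)² = 835.964
MSB = 692.863/2 = 346.4317; MSW = 835.964/26 = 32.1525
F = MSB/MSW = 10.7747
df = (2, 26)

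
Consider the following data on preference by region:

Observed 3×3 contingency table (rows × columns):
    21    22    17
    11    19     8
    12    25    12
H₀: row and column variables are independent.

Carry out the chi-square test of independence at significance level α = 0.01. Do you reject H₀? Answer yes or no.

Row totals [60, 38, 49], col totals [44, 66, 37], n=147
χ² = (21−17.96)²/17.96 + (22−26.94)²/26.94 + (17−15.10)²/15.10 + (11−11.37)²/11.37 + (19−17.06)²/17.06 + (8−9.56)²/9.56 + (12−14.67)²/14.67 + (25−22.00)²/22.00 + (12−12.33)²/12.33 = 3.0504
df = 4
p-value (upper-tail) = 0.54943
At α=0.01: p ≥ α → fail to reject H₀

reject H₀: no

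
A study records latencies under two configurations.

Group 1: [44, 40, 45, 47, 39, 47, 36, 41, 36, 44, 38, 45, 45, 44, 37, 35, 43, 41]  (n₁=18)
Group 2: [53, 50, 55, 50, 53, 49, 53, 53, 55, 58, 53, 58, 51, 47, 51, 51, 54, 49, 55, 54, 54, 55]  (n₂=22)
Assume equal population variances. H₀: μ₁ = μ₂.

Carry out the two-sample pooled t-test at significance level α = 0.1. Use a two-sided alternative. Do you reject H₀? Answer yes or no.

x̄₁=41.500, s₁=3.930, n₁=18
x̄₂=52.773, s₂=2.810, n₂=22
s_p² = [17·3.930² + 21·2.810²]/38 = 11.2727
SE = √(s_p²·(1/18+1/22)) = 1.0671
t = (41.500−52.773)/1.0671 = -10.5641
df = 38
p-value (two-sided) = 0.00000
At α=0.1: p < α → reject H₀

reject H₀: yes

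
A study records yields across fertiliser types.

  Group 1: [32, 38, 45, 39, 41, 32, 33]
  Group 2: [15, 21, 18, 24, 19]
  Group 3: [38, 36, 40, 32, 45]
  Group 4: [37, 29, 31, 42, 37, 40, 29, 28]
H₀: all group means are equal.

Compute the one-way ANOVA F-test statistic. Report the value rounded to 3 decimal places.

test statistic = 16.597

Group means [37.14, 19.40, 38.20, 34.12], grand mean 32.840
SSB = Σnᵢ(x̄ᵢ−x̄)² = 1189.628; SSW = ΣΣ(x−x̄ᵢ)² = 501.732
MSB = 1189.628/3 = 396.5426; MSW = 501.732/21 = 23.8920
F = MSB/MSW = 16.5973
df = (3, 21)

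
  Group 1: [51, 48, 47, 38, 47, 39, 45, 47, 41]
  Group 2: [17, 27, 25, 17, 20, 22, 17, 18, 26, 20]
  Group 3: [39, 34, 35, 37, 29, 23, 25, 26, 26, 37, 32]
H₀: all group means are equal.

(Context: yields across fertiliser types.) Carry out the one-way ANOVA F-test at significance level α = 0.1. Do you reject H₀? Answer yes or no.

reject H₀: yes

Group means [44.78, 20.90, 31.18], grand mean 31.833
SSB = Σnᵢ(x̄ᵢ−x̄)² = 2708.075; SSW = ΣΣ(x−x̄ᵢ)² = 610.092
MSB = 2708.075/2 = 1354.0374; MSW = 610.092/27 = 22.5960
F = MSB/MSW = 59.9238
df = (2, 27)
p-value (upper-tail) = 0.00000
At α=0.1: p < α → reject H₀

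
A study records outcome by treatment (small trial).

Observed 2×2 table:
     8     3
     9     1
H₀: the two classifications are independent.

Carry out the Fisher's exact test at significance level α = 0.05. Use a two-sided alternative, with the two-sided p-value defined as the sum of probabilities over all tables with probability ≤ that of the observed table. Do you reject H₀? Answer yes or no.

reject H₀: no

Margins: r₁=11, r₂=10, c₁=17, c₂=4, n=21
p_obs = C(11,8)·C(10,9)/C(21,17); sum pmf over tables with pmf ≤ p_obs
p-value (two-sided) = 0.58647
At α=0.05: p ≥ α → fail to reject H₀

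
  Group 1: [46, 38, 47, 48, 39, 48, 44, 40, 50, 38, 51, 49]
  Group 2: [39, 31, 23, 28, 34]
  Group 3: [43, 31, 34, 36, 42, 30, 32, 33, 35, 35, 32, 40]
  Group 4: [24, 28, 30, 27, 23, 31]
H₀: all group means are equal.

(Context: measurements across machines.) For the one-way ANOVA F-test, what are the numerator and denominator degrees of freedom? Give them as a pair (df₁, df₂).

degrees of freedom = [3, 31]

k = 4 groups, N = 35 total
df = (k−1, N−k) = (4−1, 35−4) = (3, 31)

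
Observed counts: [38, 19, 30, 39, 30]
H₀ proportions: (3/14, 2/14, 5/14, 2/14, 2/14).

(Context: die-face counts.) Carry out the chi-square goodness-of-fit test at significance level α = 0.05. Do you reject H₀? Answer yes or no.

n = 156; E_i = n·p_i = [33.43, 22.29, 55.71, 22.29, 22.29]
χ² = (38−33.43)²/33.43 + (19−22.29)²/22.29 + (30−55.71)²/55.71 + (39−22.29)²/22.29 + (30−22.29)²/22.29 = 28.1838
df = 4
p-value (upper-tail) = 0.00001
At α=0.05: p < α → reject H₀

reject H₀: yes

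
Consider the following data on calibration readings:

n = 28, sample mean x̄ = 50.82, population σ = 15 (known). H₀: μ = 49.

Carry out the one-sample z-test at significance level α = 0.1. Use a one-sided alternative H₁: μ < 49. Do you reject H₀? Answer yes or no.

reject H₀: no

SE = σ/√n = 15/√28 = 2.8347
z = (x̄−μ₀)/SE = (50.82−49)/2.8347 = 0.6420
p-value (one-sided, H₁ less) = 0.73957
At α=0.1: p ≥ α → fail to reject H₀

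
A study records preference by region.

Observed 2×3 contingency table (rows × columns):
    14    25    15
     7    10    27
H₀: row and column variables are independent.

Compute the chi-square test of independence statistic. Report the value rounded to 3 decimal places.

test statistic = 11.288

Row totals [54, 44], col totals [21, 35, 42], n=98
χ² = (14−11.57)²/11.57 + (25−19.29)²/19.29 + (15−23.14)²/23.14 + (7−9.43)²/9.43 + (10−15.71)²/15.71 + (27−18.86)²/18.86 = 11.2876
df = 2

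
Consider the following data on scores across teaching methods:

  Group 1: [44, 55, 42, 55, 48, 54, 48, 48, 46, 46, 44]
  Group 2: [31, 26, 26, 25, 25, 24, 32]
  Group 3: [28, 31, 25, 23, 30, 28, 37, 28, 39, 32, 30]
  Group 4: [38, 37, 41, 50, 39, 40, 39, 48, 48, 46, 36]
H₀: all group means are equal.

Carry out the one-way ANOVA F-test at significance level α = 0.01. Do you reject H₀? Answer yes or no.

reject H₀: yes

Group means [48.18, 27.00, 30.09, 42.00], grand mean 37.800
SSB = Σnᵢ(x̄ᵢ−x̄)² = 2849.855; SSW = ΣΣ(x−x̄ᵢ)² = 742.545
MSB = 2849.855/3 = 949.9515; MSW = 742.545/36 = 20.6263
F = MSB/MSW = 46.0554
df = (3, 36)
p-value (upper-tail) = 0.00000
At α=0.01: p < α → reject H₀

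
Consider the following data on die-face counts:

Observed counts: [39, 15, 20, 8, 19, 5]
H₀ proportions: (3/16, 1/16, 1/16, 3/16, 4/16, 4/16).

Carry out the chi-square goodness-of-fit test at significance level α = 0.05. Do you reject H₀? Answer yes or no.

n = 106; E_i = n·p_i = [19.88, 6.62, 6.62, 19.88, 26.50, 26.50]
χ² = (39−19.88)²/19.88 + (15−6.62)²/6.62 + (20−6.62)²/6.62 + (8−19.88)²/19.88 + (19−26.50)²/26.50 + (5−26.50)²/26.50 = 82.6541
df = 5
p-value (upper-tail) = 0.00000
At α=0.05: p < α → reject H₀

reject H₀: yes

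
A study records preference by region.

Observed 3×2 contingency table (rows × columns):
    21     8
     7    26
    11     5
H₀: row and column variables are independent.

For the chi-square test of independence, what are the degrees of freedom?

degrees of freedom = 2

df = (r−1)(c−1) = (3−1)·(2−1) = 2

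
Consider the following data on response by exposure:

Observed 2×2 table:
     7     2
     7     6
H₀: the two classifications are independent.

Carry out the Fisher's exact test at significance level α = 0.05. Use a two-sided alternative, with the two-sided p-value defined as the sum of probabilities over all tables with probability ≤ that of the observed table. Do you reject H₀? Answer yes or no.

Margins: r₁=9, r₂=13, c₁=14, c₂=8, n=22
p_obs = C(9,7)·C(13,7)/C(22,14); sum pmf over tables with pmf ≤ p_obs
p-value (two-sided) = 0.38019
At α=0.05: p ≥ α → fail to reject H₀

reject H₀: no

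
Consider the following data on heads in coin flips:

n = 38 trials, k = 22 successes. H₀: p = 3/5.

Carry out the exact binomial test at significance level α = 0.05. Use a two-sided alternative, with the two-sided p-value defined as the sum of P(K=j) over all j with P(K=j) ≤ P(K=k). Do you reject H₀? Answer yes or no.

reject H₀: no

Exact binomial: n=38, k=22, p₀=3/5=0.6000
P(X=j) = C(n,j)·p₀^j·(1−p₀)^(n−j); p = Σ P(X=j) over j with P(X=j) ≤ P(X=22)
p-value (two-sided) = 0.86881
At α=0.05: p ≥ α → fail to reject H₀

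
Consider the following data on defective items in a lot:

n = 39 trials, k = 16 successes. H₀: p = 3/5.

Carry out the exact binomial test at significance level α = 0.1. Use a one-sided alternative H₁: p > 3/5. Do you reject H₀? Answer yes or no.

Exact binomial: n=39, k=16, p₀=3/5=0.6000
P(X≥16) from Σ C(n,i)·p₀^i·(1−p₀)^(n−i)
p-value (one-sided, H₁ greater) = 0.99465
At α=0.1: p ≥ α → fail to reject H₀

reject H₀: no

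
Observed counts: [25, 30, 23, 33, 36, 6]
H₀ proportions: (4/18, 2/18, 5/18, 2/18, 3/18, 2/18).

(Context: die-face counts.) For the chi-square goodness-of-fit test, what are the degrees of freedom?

degrees of freedom = 5

df = k − 1 = 6 − 1 = 5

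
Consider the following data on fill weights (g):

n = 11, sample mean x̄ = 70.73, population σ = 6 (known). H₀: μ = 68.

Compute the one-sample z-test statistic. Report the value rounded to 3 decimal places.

test statistic = 1.509

SE = σ/√n = 6/√11 = 1.8091
z = (x̄−μ₀)/SE = (70.73−68)/1.8091 = 1.5091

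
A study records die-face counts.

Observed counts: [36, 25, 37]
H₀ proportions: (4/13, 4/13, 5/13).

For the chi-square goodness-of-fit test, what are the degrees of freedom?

degrees of freedom = 2

df = k − 1 = 3 − 1 = 2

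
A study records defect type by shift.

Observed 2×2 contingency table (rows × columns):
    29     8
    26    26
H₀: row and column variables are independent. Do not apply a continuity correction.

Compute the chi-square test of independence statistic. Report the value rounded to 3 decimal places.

test statistic = 7.374

Row totals [37, 52], col totals [55, 34], n=89
χ² = (29−22.87)²/22.87 + (8−14.13)²/14.13 + (26−32.13)²/32.13 + (26−19.87)²/19.87 = 7.3744
df = 1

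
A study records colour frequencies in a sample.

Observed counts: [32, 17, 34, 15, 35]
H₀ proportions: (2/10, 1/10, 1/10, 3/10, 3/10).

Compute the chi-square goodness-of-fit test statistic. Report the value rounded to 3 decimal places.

test statistic = 50.484

n = 133; E_i = n·p_i = [26.60, 13.30, 13.30, 39.90, 39.90]
χ² = (32−26.60)²/26.60 + (17−13.30)²/13.30 + (34−13.30)²/13.30 + (15−39.90)²/39.90 + (35−39.90)²/39.90 = 50.4837
df = 4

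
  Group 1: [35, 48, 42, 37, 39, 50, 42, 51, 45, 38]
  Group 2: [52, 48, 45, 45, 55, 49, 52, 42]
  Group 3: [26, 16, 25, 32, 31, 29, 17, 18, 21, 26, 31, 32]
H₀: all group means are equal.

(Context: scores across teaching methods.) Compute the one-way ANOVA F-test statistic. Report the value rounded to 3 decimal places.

test statistic = 49.932

Group means [42.70, 48.50, 25.33], grand mean 37.300
SSB = Σnᵢ(x̄ᵢ−x̄)² = 3013.533; SSW = ΣΣ(x−x̄ᵢ)² = 814.767
MSB = 3013.533/2 = 1506.7667; MSW = 814.767/27 = 30.1765
F = MSB/MSW = 49.9317
df = (2, 27)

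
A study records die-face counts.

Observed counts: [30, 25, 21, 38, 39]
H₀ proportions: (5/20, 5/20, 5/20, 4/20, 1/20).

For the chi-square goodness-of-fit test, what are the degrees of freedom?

df = k − 1 = 5 − 1 = 4

degrees of freedom = 4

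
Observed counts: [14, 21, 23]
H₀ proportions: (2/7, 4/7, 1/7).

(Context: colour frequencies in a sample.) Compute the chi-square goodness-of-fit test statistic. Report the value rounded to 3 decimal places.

n = 58; E_i = n·p_i = [16.57, 33.14, 8.29]
χ² = (14−16.57)²/16.57 + (21−33.14)²/33.14 + (23−8.29)²/8.29 = 30.9784
df = 2

test statistic = 30.978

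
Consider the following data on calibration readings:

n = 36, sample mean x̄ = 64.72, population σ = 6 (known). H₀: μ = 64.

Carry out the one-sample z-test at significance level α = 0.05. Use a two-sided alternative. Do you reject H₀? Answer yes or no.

SE = σ/√n = 6/√36 = 1.0000
z = (x̄−μ₀)/SE = (64.72−64)/1.0000 = 0.7200
p-value (two-sided) = 0.47152
At α=0.05: p ≥ α → fail to reject H₀

reject H₀: no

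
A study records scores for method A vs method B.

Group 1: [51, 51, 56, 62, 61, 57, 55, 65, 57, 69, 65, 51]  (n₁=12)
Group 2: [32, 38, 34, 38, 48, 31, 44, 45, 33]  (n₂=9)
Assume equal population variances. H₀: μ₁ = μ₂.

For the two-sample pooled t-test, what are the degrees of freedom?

df = n₁ + n₂ − 2 = 12 + 9 − 2 = 19

degrees of freedom = 19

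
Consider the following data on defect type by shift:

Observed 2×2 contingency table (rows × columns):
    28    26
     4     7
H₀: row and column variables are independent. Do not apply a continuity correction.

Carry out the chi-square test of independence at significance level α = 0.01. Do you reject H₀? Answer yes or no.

reject H₀: no

Row totals [54, 11], col totals [32, 33], n=65
χ² = (28−26.58)²/26.58 + (26−27.42)²/27.42 + (4−5.42)²/5.42 + (7−5.58)²/5.58 = 0.8771
df = 1
p-value (upper-tail) = 0.34900
At α=0.01: p ≥ α → fail to reject H₀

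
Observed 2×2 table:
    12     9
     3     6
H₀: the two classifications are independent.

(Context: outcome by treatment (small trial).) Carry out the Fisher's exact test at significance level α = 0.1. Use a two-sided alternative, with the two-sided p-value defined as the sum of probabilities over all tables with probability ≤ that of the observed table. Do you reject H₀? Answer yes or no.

reject H₀: no

Margins: r₁=21, r₂=9, c₁=15, c₂=15, n=30
p_obs = C(21,12)·C(9,3)/C(30,15); sum pmf over tables with pmf ≤ p_obs
p-value (two-sided) = 0.42699
At α=0.1: p ≥ α → fail to reject H₀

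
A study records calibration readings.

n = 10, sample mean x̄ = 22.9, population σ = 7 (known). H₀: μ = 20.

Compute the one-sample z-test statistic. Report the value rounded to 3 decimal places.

test statistic = 1.310

SE = σ/√n = 7/√10 = 2.2136
z = (x̄−μ₀)/SE = (22.9−20)/2.2136 = 1.3101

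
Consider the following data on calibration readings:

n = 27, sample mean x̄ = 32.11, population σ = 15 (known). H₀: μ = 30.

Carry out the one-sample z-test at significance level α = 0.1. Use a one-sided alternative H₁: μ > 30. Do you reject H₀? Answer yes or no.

SE = σ/√n = 15/√27 = 2.8868
z = (x̄−μ₀)/SE = (32.11−30)/2.8868 = 0.7309
p-value (one-sided, H₁ greater) = 0.23241
At α=0.1: p ≥ α → fail to reject H₀

reject H₀: no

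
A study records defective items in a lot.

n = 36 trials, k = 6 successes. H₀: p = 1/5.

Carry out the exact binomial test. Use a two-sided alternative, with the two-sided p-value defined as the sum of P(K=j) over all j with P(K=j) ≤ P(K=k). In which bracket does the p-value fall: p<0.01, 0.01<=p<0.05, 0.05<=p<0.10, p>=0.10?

Exact binomial: n=36, k=6, p₀=1/5=0.2000
P(X=j) = C(n,j)·p₀^j·(1−p₀)^(n−j); p = Σ P(X=j) over j with P(X=j) ≤ P(X=6)
p-value (two-sided) = 0.83466
→ bracket: p>=0.10

p-value bracket: p>=0.10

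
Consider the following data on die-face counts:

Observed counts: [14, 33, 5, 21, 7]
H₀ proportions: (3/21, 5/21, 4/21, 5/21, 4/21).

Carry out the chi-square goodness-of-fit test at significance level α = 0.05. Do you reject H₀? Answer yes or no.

n = 80; E_i = n·p_i = [11.43, 19.05, 15.24, 19.05, 15.24]
χ² = (14−11.43)²/11.43 + (33−19.05)²/19.05 + (5−15.24)²/15.24 + (21−19.05)²/19.05 + (7−15.24)²/15.24 = 22.3313
df = 4
p-value (upper-tail) = 0.00017
At α=0.05: p < α → reject H₀

reject H₀: yes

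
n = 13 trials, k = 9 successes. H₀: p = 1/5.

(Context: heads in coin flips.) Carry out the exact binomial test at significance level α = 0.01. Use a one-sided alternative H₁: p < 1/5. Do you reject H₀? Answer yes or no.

Exact binomial: n=13, k=9, p₀=1/5=0.2000
P(X≤9) from Σ C(n,i)·p₀^i·(1−p₀)^(n−i)
p-value (one-sided, H₁ less) = 0.99998
At α=0.01: p ≥ α → fail to reject H₀

reject H₀: no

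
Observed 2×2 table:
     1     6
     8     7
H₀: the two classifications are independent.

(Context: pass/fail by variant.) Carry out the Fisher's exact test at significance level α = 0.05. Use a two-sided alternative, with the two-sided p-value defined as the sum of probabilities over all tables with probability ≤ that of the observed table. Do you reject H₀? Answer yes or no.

reject H₀: no

Margins: r₁=7, r₂=15, c₁=9, c₂=13, n=22
p_obs = C(7,1)·C(15,8)/C(22,9); sum pmf over tables with pmf ≤ p_obs
p-value (two-sided) = 0.16486
At α=0.05: p ≥ α → fail to reject H₀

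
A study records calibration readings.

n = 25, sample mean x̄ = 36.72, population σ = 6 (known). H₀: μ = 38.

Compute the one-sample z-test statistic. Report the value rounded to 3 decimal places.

SE = σ/√n = 6/√25 = 1.2000
z = (x̄−μ₀)/SE = (36.72−38)/1.2000 = -1.0667

test statistic = -1.067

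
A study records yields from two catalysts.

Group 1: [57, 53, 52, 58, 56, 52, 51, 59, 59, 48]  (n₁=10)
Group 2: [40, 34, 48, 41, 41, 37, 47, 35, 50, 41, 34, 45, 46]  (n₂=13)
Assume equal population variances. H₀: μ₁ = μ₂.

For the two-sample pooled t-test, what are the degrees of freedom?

degrees of freedom = 21

df = n₁ + n₂ − 2 = 10 + 13 − 2 = 21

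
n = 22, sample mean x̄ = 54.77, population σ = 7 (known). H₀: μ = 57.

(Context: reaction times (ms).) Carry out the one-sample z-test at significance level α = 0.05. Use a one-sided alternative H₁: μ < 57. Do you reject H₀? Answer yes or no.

SE = σ/√n = 7/√22 = 1.4924
z = (x̄−μ₀)/SE = (54.77−57)/1.4924 = -1.4942
p-value (one-sided, H₁ less) = 0.06756
At α=0.05: p ≥ α → fail to reject H₀

reject H₀: no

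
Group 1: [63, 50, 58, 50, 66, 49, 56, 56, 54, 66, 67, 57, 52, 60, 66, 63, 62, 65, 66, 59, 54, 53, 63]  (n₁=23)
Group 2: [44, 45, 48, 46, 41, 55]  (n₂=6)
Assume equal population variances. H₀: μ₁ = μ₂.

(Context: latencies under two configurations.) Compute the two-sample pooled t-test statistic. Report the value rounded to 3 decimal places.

x̄₁=58.913, s₁=5.931, n₁=23
x̄₂=46.500, s₂=4.764, n₂=6
s_p² = [22·5.931² + 5·4.764²]/27 = 32.8639
SE = √(s_p²·(1/23+1/6)) = 2.6280
t = (58.913−46.500)/2.6280 = 4.7234
df = 27

test statistic = 4.723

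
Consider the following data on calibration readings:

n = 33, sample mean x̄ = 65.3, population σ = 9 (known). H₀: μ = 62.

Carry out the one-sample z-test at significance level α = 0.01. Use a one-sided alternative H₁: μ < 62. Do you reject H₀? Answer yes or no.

SE = σ/√n = 9/√33 = 1.5667
z = (x̄−μ₀)/SE = (65.3−62)/1.5667 = 2.1063
p-value (one-sided, H₁ less) = 0.98241
At α=0.01: p ≥ α → fail to reject H₀

reject H₀: no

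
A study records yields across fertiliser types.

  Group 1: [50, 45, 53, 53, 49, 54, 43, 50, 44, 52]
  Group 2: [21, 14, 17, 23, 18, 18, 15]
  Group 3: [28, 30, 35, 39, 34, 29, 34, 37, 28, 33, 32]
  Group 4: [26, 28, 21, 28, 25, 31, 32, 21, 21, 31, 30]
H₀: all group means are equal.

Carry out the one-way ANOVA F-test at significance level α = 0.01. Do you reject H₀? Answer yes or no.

reject H₀: yes

Group means [49.30, 18.00, 32.64, 26.73], grand mean 32.615
SSB = Σnᵢ(x̄ᵢ−x̄)² = 4660.403; SSW = ΣΣ(x−x̄ᵢ)² = 516.827
MSB = 4660.403/3 = 1553.4678; MSW = 516.827/35 = 14.7665
F = MSB/MSW = 105.2022
df = (3, 35)
p-value (upper-tail) = 0.00000
At α=0.01: p < α → reject H₀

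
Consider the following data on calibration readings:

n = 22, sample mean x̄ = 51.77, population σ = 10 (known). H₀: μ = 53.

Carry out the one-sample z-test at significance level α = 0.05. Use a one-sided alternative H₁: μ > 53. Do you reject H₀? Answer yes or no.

SE = σ/√n = 10/√22 = 2.1320
z = (x̄−μ₀)/SE = (51.77−53)/2.1320 = -0.5769
p-value (one-sided, H₁ greater) = 0.71800
At α=0.05: p ≥ α → fail to reject H₀

reject H₀: no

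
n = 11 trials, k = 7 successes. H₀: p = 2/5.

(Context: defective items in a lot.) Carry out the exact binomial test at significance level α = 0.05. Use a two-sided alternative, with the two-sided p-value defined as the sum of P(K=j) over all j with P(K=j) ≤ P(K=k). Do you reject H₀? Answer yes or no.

Exact binomial: n=11, k=7, p₀=2/5=0.4000
P(X=j) = C(n,j)·p₀^j·(1−p₀)^(n−j); p = Σ P(X=j) over j with P(X=j) ≤ P(X=7)
p-value (two-sided) = 0.12959
At α=0.05: p ≥ α → fail to reject H₀

reject H₀: no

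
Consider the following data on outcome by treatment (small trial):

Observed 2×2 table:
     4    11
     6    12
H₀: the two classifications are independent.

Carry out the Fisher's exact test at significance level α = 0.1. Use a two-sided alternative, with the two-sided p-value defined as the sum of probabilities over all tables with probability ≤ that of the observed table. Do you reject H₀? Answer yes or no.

reject H₀: no

Margins: r₁=15, r₂=18, c₁=10, c₂=23, n=33
p_obs = C(15,4)·C(18,6)/C(33,10); sum pmf over tables with pmf ≤ p_obs
p-value (two-sided) = 0.72202
At α=0.1: p ≥ α → fail to reject H₀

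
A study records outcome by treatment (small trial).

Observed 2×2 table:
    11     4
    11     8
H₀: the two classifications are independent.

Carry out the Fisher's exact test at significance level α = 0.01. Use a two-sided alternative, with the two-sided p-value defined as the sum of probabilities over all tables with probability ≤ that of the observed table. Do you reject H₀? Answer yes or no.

reject H₀: no

Margins: r₁=15, r₂=19, c₁=22, c₂=12, n=34
p_obs = C(15,11)·C(19,11)/C(34,22); sum pmf over tables with pmf ≤ p_obs
p-value (two-sided) = 0.47641
At α=0.01: p ≥ α → fail to reject H₀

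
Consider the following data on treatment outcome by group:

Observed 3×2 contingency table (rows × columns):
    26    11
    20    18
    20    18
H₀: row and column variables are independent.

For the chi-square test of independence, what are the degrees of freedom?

df = (r−1)(c−1) = (3−1)·(2−1) = 2

degrees of freedom = 2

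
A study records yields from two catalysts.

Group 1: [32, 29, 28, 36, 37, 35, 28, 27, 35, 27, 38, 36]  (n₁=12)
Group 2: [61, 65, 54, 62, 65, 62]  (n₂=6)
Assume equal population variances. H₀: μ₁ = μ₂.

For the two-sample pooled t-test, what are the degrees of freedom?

df = n₁ + n₂ − 2 = 12 + 6 − 2 = 16

degrees of freedom = 16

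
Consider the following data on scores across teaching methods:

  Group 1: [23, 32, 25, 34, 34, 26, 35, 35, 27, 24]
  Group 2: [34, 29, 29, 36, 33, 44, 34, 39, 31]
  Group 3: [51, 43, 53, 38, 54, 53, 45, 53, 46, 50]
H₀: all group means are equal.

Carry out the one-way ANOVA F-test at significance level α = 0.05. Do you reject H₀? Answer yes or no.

Group means [29.50, 34.33, 48.60], grand mean 37.586
SSB = Σnᵢ(x̄ᵢ−x̄)² = 1962.134; SSW = ΣΣ(x−x̄ᵢ)² = 664.900
MSB = 1962.134/2 = 981.0672; MSW = 664.900/26 = 25.5731
F = MSB/MSW = 38.3633
df = (2, 26)
p-value (upper-tail) = 0.00000
At α=0.05: p < α → reject H₀

reject H₀: yes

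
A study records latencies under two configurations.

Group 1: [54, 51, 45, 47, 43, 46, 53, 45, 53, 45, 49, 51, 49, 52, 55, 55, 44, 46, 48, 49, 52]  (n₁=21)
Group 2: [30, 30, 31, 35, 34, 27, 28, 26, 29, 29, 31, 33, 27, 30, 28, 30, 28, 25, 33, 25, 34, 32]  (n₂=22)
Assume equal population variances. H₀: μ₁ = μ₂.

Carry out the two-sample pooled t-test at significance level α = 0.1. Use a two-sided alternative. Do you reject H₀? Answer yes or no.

x̄₁=49.143, s₁=3.785, n₁=21
x̄₂=29.773, s₂=2.910, n₂=22
s_p² = [20·3.785² + 21·2.910²]/41 = 11.3277
SE = √(s_p²·(1/21+1/22)) = 1.0268
t = (49.143−29.773)/1.0268 = 18.8646
df = 41
p-value (two-sided) = 0.00000
At α=0.1: p < α → reject H₀

reject H₀: yes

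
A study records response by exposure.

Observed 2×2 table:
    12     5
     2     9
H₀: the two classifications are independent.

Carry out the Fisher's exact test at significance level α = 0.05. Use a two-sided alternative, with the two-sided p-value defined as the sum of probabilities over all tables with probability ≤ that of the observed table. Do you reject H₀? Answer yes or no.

reject H₀: yes

Margins: r₁=17, r₂=11, c₁=14, c₂=14, n=28
p_obs = C(17,12)·C(11,2)/C(28,14); sum pmf over tables with pmf ≤ p_obs
p-value (two-sided) = 0.01831
At α=0.05: p < α → reject H₀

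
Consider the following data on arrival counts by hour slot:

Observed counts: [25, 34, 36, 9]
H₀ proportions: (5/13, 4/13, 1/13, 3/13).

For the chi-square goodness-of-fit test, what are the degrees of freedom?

df = k − 1 = 4 − 1 = 3

degrees of freedom = 3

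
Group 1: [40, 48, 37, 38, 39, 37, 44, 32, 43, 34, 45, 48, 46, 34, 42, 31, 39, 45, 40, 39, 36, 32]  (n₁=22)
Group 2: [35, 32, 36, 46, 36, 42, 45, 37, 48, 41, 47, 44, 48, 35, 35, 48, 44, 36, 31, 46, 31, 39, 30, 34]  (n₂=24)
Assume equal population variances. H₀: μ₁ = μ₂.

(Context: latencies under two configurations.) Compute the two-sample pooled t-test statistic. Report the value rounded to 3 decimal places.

test statistic = 0.050

x̄₁=39.500, s₁=5.162, n₁=22
x̄₂=39.417, s₂=6.121, n₂=24
s_p² = [21·5.162² + 23·6.121²]/44 = 32.3030
SE = √(s_p²·(1/22+1/24)) = 1.6776
t = (39.500−39.417)/1.6776 = 0.0497
df = 44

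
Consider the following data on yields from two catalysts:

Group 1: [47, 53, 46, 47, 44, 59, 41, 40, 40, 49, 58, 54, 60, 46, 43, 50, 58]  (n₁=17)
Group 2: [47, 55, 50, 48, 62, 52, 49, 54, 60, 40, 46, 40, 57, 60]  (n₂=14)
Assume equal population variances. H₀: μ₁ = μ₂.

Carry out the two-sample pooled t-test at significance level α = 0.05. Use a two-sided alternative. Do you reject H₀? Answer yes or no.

x̄₁=49.118, s₁=6.790, n₁=17
x̄₂=51.429, s₂=7.013, n₂=14
s_p² = [16·6.790² + 13·7.013²]/29 = 47.4894
SE = √(s_p²·(1/17+1/14)) = 2.4871
t = (49.118−51.429)/2.4871 = -0.9292
df = 29
p-value (two-sided) = 0.36047
At α=0.05: p ≥ α → fail to reject H₀

reject H₀: no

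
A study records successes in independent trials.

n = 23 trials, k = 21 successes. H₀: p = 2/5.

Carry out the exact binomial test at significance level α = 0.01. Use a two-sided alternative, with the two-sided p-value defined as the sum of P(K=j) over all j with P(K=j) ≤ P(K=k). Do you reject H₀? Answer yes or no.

Exact binomial: n=23, k=21, p₀=2/5=0.4000
P(X=j) = C(n,j)·p₀^j·(1−p₀)^(n−j); p = Σ P(X=j) over j with P(X=j) ≤ P(X=21)
p-value (two-sided) = 0.00000
At α=0.01: p < α → reject H₀

reject H₀: yes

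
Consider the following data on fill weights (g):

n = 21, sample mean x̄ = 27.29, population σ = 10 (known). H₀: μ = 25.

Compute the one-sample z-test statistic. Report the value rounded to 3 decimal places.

SE = σ/√n = 10/√21 = 2.1822
z = (x̄−μ₀)/SE = (27.29−25)/2.1822 = 1.0494

test statistic = 1.049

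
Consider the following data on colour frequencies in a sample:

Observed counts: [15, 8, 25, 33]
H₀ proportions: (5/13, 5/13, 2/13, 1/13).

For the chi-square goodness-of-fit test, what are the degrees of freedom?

degrees of freedom = 3

df = k − 1 = 4 − 1 = 3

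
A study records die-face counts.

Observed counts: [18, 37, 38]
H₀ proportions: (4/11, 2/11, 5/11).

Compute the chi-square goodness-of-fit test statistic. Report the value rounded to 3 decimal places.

test statistic = 31.702

n = 93; E_i = n·p_i = [33.82, 16.91, 42.27]
χ² = (18−33.82)²/33.82 + (37−16.91)²/16.91 + (38−42.27)²/42.27 = 31.7022
df = 2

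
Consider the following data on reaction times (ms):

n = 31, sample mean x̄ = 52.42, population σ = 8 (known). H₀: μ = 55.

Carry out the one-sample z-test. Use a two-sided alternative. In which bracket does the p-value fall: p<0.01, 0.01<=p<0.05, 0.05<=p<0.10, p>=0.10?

SE = σ/√n = 8/√31 = 1.4368
z = (x̄−μ₀)/SE = (52.42−55)/1.4368 = -1.7956
p-value (two-sided) = 0.07256
→ bracket: 0.05<=p<0.10

p-value bracket: 0.05<=p<0.10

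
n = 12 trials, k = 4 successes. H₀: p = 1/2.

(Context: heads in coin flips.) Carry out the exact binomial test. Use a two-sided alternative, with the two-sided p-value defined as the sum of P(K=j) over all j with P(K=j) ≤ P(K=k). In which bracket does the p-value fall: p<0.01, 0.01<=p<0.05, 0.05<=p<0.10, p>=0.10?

p-value bracket: p>=0.10

Exact binomial: n=12, k=4, p₀=1/2=0.5000
P(X=j) = C(n,j)·p₀^j·(1−p₀)^(n−j); p = Σ P(X=j) over j with P(X=j) ≤ P(X=4)
p-value (two-sided) = 0.38770
→ bracket: p>=0.10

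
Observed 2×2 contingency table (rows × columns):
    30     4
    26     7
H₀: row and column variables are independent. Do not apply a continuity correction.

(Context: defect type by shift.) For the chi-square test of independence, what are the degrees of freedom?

degrees of freedom = 1

df = (r−1)(c−1) = (2−1)·(2−1) = 1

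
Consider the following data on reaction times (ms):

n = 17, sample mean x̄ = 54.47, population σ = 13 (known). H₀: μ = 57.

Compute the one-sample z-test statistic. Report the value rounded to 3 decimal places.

test statistic = -0.802

SE = σ/√n = 13/√17 = 3.1530
z = (x̄−μ₀)/SE = (54.47−57)/3.1530 = -0.8024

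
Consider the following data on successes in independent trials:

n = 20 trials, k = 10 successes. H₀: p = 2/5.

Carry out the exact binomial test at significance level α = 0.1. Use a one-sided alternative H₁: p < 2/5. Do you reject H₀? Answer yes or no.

Exact binomial: n=20, k=10, p₀=2/5=0.4000
P(X≤10) from Σ C(n,i)·p₀^i·(1−p₀)^(n−i)
p-value (one-sided, H₁ less) = 0.87248
At α=0.1: p ≥ α → fail to reject H₀

reject H₀: no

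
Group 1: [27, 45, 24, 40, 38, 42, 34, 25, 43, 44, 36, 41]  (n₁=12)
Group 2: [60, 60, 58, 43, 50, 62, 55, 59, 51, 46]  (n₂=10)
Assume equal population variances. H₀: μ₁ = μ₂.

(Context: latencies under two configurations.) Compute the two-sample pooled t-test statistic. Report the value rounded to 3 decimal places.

test statistic = -5.863

x̄₁=36.583, s₁=7.513, n₁=12
x̄₂=54.400, s₂=6.552, n₂=10
s_p² = [11·7.513² + 9·6.552²]/20 = 50.3658
SE = √(s_p²·(1/12+1/10)) = 3.0387
t = (36.583−54.400)/3.0387 = -5.8632
df = 20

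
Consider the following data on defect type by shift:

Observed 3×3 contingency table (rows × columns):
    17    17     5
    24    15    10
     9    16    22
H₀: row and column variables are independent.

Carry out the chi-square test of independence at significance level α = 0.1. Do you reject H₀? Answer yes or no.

Row totals [39, 49, 47], col totals [50, 48, 37], n=135
χ² = (17−14.44)²/14.44 + (17−13.87)²/13.87 + (5−10.69)²/10.69 + (24−18.15)²/18.15 + (15−17.42)²/17.42 + (10−13.43)²/13.43 + (9−17.41)²/17.41 + (16−16.71)²/16.71 + (22−12.88)²/12.88 = 17.8331
df = 4
p-value (upper-tail) = 0.00133
At α=0.1: p < α → reject H₀

reject H₀: yes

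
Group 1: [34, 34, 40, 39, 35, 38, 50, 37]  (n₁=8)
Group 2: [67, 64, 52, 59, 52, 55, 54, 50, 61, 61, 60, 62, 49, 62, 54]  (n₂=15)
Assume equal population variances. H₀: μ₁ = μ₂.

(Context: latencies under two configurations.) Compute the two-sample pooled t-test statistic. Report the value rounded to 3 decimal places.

test statistic = -8.054

x̄₁=38.375, s₁=5.208, n₁=8
x̄₂=57.467, s₂=5.514, n₂=15
s_p² = [7·5.208² + 14·5.514²]/21 = 29.3147
SE = √(s_p²·(1/8+1/15)) = 2.3704
t = (38.375−57.467)/2.3704 = -8.0543
df = 21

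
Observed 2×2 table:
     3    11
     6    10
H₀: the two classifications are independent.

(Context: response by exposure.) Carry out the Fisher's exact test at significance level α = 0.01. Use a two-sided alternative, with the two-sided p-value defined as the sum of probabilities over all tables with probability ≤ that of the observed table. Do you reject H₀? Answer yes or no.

reject H₀: no

Margins: r₁=14, r₂=16, c₁=9, c₂=21, n=30
p_obs = C(14,3)·C(16,6)/C(30,9); sum pmf over tables with pmf ≤ p_obs
p-value (two-sided) = 0.43972
At α=0.01: p ≥ α → fail to reject H₀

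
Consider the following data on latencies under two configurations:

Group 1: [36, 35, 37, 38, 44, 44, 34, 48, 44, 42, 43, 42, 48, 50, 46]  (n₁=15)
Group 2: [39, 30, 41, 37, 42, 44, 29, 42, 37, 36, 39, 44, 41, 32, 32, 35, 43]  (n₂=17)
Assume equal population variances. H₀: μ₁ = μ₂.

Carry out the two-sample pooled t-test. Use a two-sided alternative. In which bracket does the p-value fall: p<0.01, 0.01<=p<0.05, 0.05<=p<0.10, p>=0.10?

x̄₁=42.067, s₁=5.035, n₁=15
x̄₂=37.824, s₂=4.876, n₂=17
s_p² = [14·5.035² + 16·4.876²]/30 = 24.5135
SE = √(s_p²·(1/15+1/17)) = 1.7539
t = (42.067−37.824)/1.7539 = 2.4192
df = 30
p-value (two-sided) = 0.02183
→ bracket: 0.01<=p<0.05

p-value bracket: 0.01<=p<0.05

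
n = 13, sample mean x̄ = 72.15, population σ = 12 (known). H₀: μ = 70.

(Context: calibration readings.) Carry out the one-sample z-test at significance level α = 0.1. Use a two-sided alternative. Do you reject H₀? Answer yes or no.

SE = σ/√n = 12/√13 = 3.3282
z = (x̄−μ₀)/SE = (72.15−70)/3.3282 = 0.6460
p-value (two-sided) = 0.51828
At α=0.1: p ≥ α → fail to reject H₀

reject H₀: no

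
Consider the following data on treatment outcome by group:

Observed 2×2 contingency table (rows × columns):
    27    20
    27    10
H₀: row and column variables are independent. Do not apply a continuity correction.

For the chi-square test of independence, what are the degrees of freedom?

degrees of freedom = 1

df = (r−1)(c−1) = (2−1)·(2−1) = 1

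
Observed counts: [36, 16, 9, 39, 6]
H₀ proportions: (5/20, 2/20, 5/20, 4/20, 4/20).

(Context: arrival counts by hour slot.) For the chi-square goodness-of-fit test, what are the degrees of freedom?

df = k − 1 = 5 − 1 = 4

degrees of freedom = 4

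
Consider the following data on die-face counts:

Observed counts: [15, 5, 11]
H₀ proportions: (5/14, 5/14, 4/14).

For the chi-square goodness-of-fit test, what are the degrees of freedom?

df = k − 1 = 3 − 1 = 2

degrees of freedom = 2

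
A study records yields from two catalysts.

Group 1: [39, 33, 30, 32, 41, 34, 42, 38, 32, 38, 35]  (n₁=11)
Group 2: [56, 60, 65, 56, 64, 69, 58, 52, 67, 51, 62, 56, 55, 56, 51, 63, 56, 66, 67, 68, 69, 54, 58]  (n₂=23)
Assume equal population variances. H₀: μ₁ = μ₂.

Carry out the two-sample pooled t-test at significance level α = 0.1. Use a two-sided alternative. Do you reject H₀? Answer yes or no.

x̄₁=35.818, s₁=3.995, n₁=11
x̄₂=59.957, s₂=5.988, n₂=23
s_p² = [10·3.995² + 22·5.988²]/32 = 29.6435
SE = √(s_p²·(1/11+1/23)) = 1.9959
t = (35.818−59.957)/1.9959 = -12.0938
df = 32
p-value (two-sided) = 0.00000
At α=0.1: p < α → reject H₀

reject H₀: yes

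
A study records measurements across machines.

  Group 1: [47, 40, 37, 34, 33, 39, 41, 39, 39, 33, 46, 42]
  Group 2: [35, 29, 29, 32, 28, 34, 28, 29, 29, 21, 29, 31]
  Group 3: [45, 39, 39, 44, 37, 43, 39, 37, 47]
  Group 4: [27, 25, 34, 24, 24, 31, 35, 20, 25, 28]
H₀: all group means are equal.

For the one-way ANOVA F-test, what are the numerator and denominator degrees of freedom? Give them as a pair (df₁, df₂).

degrees of freedom = [3, 39]

k = 4 groups, N = 43 total
df = (k−1, N−k) = (4−1, 43−4) = (3, 39)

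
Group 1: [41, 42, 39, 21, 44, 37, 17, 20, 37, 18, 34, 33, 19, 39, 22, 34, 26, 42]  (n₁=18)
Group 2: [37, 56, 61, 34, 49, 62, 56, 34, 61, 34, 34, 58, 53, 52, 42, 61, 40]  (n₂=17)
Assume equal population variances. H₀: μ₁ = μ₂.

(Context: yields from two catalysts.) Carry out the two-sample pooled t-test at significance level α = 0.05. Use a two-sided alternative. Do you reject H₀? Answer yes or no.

reject H₀: yes

x̄₁=31.389, s₁=9.599, n₁=18
x̄₂=48.471, s₂=11.108, n₂=17
s_p² = [17·9.599² + 16·11.108²]/33 = 107.2883
SE = √(s_p²·(1/18+1/17)) = 3.5031
t = (31.389−48.471)/3.5031 = -4.8762
df = 33
p-value (two-sided) = 0.00003
At α=0.05: p < α → reject H₀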